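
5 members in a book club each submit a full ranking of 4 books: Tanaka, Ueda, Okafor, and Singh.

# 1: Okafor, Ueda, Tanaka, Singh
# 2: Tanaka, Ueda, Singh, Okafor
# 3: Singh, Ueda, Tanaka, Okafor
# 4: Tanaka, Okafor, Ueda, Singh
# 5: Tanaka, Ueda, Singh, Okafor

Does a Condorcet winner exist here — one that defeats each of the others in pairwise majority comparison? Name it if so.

Tanaka

Head-to-head results (5 voters total):
Tanaka vs Ueda: Tanaka wins 3–2.
Tanaka vs Okafor: Tanaka wins 4–1.
Tanaka vs Singh: Tanaka wins 4–1.
Ueda vs Okafor: Ueda wins 3–2.
Ueda vs Singh: Ueda wins 4–1.
Okafor vs Singh: Singh wins 3–2.
Tanaka beats each rival — Ueda (3–2), Okafor (4–1), Singh (4–1) — so Tanaka is the Condorcet winner.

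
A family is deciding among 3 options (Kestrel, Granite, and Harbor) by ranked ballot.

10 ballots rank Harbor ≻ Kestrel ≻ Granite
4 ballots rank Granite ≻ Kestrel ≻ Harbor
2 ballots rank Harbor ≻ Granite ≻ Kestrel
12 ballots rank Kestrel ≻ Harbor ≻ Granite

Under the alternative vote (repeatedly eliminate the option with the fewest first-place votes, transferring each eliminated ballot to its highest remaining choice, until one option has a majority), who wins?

Round 1: Kestrel 12, Harbor 12, Granite 4. Granite has the fewest and is eliminated.
Round 2: Kestrel 16, Harbor 12. Kestrel has a majority.

Kestrel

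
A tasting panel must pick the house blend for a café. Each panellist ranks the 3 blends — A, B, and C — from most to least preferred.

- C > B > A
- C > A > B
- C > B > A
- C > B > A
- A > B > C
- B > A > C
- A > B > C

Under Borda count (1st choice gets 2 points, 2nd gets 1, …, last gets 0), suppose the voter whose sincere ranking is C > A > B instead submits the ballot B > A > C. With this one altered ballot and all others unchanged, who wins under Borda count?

Borda totals with the altered ballot: A 6, B 9, C 6.
The switch changes the winner from C to B.

B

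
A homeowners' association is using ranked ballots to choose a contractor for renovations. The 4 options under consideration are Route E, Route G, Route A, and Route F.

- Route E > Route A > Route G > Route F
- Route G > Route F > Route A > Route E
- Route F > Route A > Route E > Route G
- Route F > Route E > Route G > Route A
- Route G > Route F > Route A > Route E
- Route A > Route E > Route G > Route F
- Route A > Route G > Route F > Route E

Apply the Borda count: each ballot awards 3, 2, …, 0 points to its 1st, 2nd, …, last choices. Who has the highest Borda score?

Route A

Borda scores:
  Route E: 3 + 0 + 1 + 2 + 0 + 2 + 0 = 8
  Route G: 1 + 3 + 0 + 1 + 3 + 1 + 2 = 11
  Route A: 2 + 1 + 2 + 0 + 1 + 3 + 3 = 12
  Route F: 0 + 2 + 3 + 3 + 2 + 0 + 1 = 11
Route A has the highest total.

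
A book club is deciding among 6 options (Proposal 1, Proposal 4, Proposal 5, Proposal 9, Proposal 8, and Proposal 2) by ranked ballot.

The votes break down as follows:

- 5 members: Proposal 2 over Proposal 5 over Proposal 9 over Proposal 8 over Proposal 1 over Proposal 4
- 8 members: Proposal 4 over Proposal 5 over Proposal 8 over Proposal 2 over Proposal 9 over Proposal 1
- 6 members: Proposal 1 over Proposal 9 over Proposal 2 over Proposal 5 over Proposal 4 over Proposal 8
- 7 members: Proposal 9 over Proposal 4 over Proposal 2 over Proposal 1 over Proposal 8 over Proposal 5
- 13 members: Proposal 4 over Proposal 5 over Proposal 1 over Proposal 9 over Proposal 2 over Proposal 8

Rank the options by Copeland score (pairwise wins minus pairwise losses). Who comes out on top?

Pairwise results:
  Proposal 1 vs Proposal 4: Proposal 4 wins 28–11.
  Proposal 1 vs Proposal 5: Proposal 5 wins 26–13.
  Proposal 1 vs Proposal 9: Proposal 9 wins 20–19.
  Proposal 1 vs Proposal 8: Proposal 1 wins 26–13.
  Proposal 1 vs Proposal 2: Proposal 2 wins 20–19.
  Proposal 4 vs Proposal 5: Proposal 4 wins 28–11.
  Proposal 4 vs Proposal 9: Proposal 4 wins 21–18.
  Proposal 4 vs Proposal 8: Proposal 4 wins 34–5.
  Proposal 4 vs Proposal 2: Proposal 4 wins 28–11.
  Proposal 5 vs Proposal 9: Proposal 5 wins 26–13.
  Proposal 5 vs Proposal 8: Proposal 5 wins 32–7.
  Proposal 5 vs Proposal 2: Proposal 5 wins 21–18.
  Proposal 9 vs Proposal 8: Proposal 9 wins 31–8.
  Proposal 9 vs Proposal 2: Proposal 9 wins 26–13.
  Proposal 8 vs Proposal 2: Proposal 2 wins 31–8.
Copeland scores (wins − losses):
  Proposal 1: 1 − 4 = -3
  Proposal 4: 5 − 0 = 5
  Proposal 5: 4 − 1 = 3
  Proposal 9: 3 − 2 = 1
  Proposal 8: 0 − 5 = -5
  Proposal 2: 2 − 3 = -1
Proposal 4 has the best Copeland score.

Proposal 4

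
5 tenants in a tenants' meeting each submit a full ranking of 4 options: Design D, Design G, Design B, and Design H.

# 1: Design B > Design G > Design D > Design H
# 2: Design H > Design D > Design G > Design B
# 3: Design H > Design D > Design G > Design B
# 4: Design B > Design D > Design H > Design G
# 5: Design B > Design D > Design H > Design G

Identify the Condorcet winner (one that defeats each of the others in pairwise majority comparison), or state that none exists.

Design B

Head-to-head results (5 voters total):
Design D vs Design G: Design D wins 4–1.
Design D vs Design B: Design B wins 3–2.
Design D vs Design H: Design D wins 3–2.
Design G vs Design B: Design B wins 3–2.
Design G vs Design H: Design H wins 4–1.
Design B vs Design H: Design B wins 3–2.
Design B beats each rival — Design D (3–2), Design G (3–2), Design H (3–2) — so Design B is the Condorcet winner.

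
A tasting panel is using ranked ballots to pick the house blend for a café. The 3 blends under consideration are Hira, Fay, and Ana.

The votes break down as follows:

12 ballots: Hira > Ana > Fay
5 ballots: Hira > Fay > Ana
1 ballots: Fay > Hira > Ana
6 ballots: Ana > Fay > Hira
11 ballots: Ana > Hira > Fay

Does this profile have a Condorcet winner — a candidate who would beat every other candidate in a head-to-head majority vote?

Yes

Head-to-head results (35 voters total):
Hira vs Fay: Hira wins 28–7.
Hira vs Ana: Hira wins 18–17.
Fay vs Ana: Ana wins 29–6.
Hira beats each rival — Fay (28–7), Ana (18–17) — so Hira is the Condorcet winner.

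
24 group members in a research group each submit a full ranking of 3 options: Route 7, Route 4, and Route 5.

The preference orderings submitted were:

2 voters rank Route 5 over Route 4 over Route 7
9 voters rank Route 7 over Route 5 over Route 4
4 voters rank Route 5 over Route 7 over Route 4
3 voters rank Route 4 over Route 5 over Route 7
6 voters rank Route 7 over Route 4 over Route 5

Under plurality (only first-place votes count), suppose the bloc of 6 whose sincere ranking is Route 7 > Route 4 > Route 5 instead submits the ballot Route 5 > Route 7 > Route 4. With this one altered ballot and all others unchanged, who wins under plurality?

Route 5

First-place totals with the altered ballot: Route 7 9, Route 4 3, Route 5 12.
The switch changes the winner from Route 7 to Route 5.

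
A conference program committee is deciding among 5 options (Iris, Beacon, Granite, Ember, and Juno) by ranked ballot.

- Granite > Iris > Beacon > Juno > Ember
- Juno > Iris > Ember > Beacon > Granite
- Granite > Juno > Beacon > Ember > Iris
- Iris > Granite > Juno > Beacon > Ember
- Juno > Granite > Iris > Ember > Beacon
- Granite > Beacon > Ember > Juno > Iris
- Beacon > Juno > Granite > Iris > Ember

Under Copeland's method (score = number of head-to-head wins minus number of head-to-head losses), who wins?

Pairwise results:
  Iris vs Beacon: Iris wins 4–3.
  Iris vs Granite: Granite wins 5–2.
  Iris vs Ember: Iris wins 5–2.
  Iris vs Juno: Juno wins 5–2.
  Beacon vs Granite: Granite wins 5–2.
  Beacon vs Ember: Beacon wins 5–2.
  Beacon vs Juno: Juno wins 4–3.
  Granite vs Ember: Granite wins 6–1.
  Granite vs Juno: Granite wins 4–3.
  Ember vs Juno: Juno wins 6–1.
Copeland scores (wins − losses):
  Iris: 2 − 2 = 0
  Beacon: 1 − 3 = -2
  Granite: 4 − 0 = 4
  Ember: 0 − 4 = -4
  Juno: 3 − 1 = 2
Granite has the best Copeland score.

Granite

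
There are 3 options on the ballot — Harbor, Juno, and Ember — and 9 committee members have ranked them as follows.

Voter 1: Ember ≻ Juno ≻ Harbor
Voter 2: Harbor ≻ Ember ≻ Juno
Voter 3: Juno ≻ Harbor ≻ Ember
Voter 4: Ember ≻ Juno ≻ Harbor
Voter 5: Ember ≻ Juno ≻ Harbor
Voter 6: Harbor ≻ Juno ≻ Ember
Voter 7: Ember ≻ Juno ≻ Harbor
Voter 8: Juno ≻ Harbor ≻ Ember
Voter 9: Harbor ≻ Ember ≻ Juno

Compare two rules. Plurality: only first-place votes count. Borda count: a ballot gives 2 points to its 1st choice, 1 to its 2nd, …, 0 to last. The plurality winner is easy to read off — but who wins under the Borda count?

Ember

Plurality first-place counts: Harbor 3, Juno 2, Ember 4 → Ember.
Borda totals: Harbor 8, Juno 9, Ember 10 → Ember.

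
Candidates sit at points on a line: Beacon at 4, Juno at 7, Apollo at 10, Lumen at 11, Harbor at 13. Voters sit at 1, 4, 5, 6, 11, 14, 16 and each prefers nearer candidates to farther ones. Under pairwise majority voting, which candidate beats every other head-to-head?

Juno

With single-peaked preferences on a line, the Condorcet winner is the candidate closest to the median voter.
The median voter (position 6) is closest to Juno at 7.
Check: Juno vs Harbor — voters closer to Juno: 4 of 7.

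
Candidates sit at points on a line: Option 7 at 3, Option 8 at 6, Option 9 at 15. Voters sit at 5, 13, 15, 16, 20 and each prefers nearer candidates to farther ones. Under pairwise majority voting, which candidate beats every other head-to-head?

Option 9

With single-peaked preferences on a line, the Condorcet winner is the candidate closest to the median voter.
The median voter (position 15) is closest to Option 9 at 15.
Check: Option 9 vs Option 8 — voters closer to Option 9: 4 of 5.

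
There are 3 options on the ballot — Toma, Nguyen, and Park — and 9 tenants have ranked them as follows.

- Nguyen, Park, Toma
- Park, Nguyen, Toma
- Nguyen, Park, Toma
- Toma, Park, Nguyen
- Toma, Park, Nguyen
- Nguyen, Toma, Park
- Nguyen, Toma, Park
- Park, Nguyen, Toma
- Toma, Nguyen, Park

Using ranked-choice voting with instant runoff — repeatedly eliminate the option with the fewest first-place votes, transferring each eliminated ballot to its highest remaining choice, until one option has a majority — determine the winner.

Round 1: Nguyen 4, Toma 3, Park 2. Park has the fewest and is eliminated.
Round 2: Nguyen 6, Toma 3. Nguyen has a majority.

Nguyen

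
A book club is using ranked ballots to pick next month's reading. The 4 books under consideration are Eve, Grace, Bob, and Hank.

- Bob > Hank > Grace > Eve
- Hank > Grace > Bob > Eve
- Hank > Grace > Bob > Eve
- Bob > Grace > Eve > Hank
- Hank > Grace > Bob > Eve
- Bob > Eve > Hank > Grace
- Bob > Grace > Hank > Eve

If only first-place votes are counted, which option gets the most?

First-place vote totals:
  Eve: 0
  Grace: 0
  Bob: 4
  Hank: 3
Bob has the most first-place votes.

Bob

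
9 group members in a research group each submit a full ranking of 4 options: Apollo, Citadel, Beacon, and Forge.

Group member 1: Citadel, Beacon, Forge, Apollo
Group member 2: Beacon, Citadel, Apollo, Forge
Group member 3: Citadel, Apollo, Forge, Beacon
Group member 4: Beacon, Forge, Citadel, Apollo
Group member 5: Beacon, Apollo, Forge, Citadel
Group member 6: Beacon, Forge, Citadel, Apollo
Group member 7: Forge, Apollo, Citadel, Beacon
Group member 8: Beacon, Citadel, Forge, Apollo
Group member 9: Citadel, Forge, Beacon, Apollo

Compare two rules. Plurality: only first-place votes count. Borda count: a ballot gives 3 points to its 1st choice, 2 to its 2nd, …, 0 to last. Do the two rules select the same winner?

Plurality first-place counts: Apollo 0, Citadel 3, Beacon 5, Forge 1 → Beacon.
Borda totals: Apollo 7, Citadel 16, Beacon 18, Forge 13 → Beacon.
The two rules agree on Beacon.

Yes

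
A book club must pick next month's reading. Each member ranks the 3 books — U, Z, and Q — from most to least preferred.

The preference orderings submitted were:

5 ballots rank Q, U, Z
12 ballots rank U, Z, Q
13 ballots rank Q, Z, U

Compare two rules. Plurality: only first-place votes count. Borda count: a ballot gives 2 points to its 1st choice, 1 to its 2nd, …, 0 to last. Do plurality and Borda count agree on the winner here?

Plurality first-place counts: U 12, Z 0, Q 18 → Q.
Borda totals: U 29, Z 25, Q 36 → Q.
The two rules agree on Q.

Yes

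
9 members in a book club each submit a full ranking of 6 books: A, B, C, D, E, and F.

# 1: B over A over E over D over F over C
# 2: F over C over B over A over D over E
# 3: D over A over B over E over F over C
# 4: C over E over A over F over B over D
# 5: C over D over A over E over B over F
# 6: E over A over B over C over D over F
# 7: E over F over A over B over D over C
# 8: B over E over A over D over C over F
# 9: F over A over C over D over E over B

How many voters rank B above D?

6

Ballots ranking B above D: 6.
Ballots ranking D above B: 3.
So 6 of 9 voters prefer B to D.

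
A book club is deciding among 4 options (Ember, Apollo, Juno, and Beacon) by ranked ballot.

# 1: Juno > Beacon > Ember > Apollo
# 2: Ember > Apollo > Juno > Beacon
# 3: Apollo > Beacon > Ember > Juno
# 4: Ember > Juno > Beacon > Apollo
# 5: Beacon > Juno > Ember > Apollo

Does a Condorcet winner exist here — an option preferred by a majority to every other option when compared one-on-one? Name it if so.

No Condorcet winner

Head-to-head results (5 voters total):
Ember vs Apollo: Ember wins 4–1.
Ember vs Juno: Ember wins 3–2.
Ember vs Beacon: Beacon wins 3–2.
Apollo vs Juno: Juno wins 3–2.
Apollo vs Beacon: Beacon wins 3–2.
Juno vs Beacon: Juno wins 3–2.
No candidate beats all others: Ember beats Juno beats Beacon beats Ember, a majority cycle.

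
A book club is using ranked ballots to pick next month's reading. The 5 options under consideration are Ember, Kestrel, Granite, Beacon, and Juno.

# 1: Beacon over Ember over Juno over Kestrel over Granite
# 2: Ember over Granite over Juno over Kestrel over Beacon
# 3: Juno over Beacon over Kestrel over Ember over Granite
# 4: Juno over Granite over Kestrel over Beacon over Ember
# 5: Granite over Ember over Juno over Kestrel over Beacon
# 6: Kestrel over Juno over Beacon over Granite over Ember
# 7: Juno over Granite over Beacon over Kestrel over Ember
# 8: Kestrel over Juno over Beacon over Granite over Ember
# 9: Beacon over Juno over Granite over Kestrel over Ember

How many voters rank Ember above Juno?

Ballots ranking Ember above Juno: 3.
Ballots ranking Juno above Ember: 6.
So 3 of 9 voters prefer Ember to Juno.

3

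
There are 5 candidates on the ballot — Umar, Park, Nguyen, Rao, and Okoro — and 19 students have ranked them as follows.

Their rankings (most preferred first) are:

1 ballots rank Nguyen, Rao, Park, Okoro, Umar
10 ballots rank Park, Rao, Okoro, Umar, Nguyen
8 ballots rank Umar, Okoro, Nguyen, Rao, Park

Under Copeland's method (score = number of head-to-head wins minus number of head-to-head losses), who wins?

Pairwise results:
  Umar vs Park: Park wins 11–8.
  Umar vs Nguyen: Umar wins 18–1.
  Umar vs Rao: Rao wins 11–8.
  Umar vs Okoro: Okoro wins 11–8.
  Park vs Nguyen: Park wins 10–9.
  Park vs Rao: Park wins 10–9.
  Park vs Okoro: Park wins 11–8.
  Nguyen vs Rao: Rao wins 10–9.
  Nguyen vs Okoro: Okoro wins 18–1.
  Rao vs Okoro: Rao wins 11–8.
Copeland scores (wins − losses):
  Umar: 1 − 3 = -2
  Park: 4 − 0 = 4
  Nguyen: 0 − 4 = -4
  Rao: 3 − 1 = 2
  Okoro: 2 − 2 = 0
Park has the best Copeland score.

Park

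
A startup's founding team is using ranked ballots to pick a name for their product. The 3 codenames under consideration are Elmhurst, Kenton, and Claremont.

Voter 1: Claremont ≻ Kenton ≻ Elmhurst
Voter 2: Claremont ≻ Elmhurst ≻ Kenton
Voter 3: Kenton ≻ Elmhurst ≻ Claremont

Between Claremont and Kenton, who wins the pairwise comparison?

Ballots ranking Claremont above Kenton: 2.
Ballots ranking Kenton above Claremont: 1.
Claremont wins the head-to-head, 2–1.

Claremont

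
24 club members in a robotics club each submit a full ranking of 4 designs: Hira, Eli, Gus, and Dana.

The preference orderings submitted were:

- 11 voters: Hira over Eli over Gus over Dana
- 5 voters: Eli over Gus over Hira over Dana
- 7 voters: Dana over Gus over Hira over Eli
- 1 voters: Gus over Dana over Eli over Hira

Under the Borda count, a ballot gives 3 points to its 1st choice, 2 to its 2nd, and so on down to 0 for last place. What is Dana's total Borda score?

Borda scores:
  Hira: 11·3 + 5·1 + 7·1 + 0 = 45
  Eli: 11·2 + 5·3 + 7·0 + 1 = 38
  Gus: 11·1 + 5·2 + 7·2 + 3 = 38
  Dana: 11·0 + 5·0 + 7·3 + 2 = 23

23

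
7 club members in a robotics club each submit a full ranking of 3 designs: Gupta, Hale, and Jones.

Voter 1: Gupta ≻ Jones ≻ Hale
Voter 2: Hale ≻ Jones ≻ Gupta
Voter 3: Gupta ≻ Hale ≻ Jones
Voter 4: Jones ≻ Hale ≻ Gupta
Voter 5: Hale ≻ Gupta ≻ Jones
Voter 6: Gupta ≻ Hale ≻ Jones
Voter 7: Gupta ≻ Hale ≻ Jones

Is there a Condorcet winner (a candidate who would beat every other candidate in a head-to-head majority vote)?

Head-to-head results (7 voters total):
Gupta vs Hale: Gupta wins 4–3.
Gupta vs Jones: Gupta wins 5–2.
Hale vs Jones: Hale wins 5–2.
Gupta beats each rival — Hale (4–3), Jones (5–2) — so Gupta is the Condorcet winner.

Yes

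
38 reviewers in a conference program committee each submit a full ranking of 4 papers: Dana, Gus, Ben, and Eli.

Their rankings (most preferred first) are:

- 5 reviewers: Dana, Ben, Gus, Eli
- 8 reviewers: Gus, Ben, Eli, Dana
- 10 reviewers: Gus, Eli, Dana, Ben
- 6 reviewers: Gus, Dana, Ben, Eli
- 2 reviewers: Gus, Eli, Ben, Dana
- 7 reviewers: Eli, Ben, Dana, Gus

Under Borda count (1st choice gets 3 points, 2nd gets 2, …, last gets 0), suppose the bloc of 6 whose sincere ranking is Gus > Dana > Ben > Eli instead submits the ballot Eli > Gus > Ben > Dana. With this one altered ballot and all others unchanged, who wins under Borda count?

Gus

Borda totals with the altered ballot: Dana 32, Gus 77, Ben 48, Eli 71.
The winner is unchanged: still Gus.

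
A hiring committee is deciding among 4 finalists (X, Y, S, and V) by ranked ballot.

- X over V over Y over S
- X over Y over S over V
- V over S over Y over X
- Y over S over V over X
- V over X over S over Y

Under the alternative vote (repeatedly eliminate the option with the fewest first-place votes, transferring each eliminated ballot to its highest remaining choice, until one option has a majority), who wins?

V

Round 1: X 2, V 2, Y 1, S 0. S has the fewest and is eliminated.
Round 2: X 2, V 2, Y 1. Y has the fewest and is eliminated.
Round 3: V 3, X 2. V has a majority.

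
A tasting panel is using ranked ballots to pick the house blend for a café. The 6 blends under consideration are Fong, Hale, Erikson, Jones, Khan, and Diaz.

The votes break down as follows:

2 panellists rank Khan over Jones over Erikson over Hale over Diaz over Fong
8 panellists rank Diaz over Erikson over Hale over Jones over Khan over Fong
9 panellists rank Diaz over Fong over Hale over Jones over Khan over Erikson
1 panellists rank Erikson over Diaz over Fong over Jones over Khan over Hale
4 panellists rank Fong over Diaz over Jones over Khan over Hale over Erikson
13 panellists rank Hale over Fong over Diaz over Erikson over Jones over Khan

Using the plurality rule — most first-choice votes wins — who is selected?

First-place vote totals:
  Fong: 4
  Hale: 13
  Erikson: 1
  Jones: 0
  Khan: 2
  Diaz: 17
Diaz has the most first-place votes.

Diaz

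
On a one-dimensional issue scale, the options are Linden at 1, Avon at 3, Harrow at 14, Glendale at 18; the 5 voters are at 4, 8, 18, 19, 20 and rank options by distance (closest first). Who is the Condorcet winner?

With single-peaked preferences on a line, the Condorcet winner is the candidate closest to the median voter.
The median voter (position 18) is closest to Glendale at 18.
Check: Glendale vs Linden — voters closer to Glendale: 3 of 5.

Glendale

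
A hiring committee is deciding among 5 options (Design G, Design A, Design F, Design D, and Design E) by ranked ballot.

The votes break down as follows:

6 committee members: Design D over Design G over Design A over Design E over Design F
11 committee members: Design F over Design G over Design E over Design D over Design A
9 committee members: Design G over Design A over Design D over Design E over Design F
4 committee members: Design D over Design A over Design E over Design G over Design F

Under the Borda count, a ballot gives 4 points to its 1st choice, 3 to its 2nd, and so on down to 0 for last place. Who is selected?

Borda scores:
  Design G: 6·3 + 11·3 + 9·4 + 4·1 = 91
  Design A: 6·2 + 11·0 + 9·3 + 4·3 = 51
  Design F: 6·0 + 11·4 + 9·0 + 4·0 = 44
  Design D: 6·4 + 11·1 + 9·2 + 4·4 = 69
  Design E: 6·1 + 11·2 + 9·1 + 4·2 = 45
Design G has the highest total.

Design G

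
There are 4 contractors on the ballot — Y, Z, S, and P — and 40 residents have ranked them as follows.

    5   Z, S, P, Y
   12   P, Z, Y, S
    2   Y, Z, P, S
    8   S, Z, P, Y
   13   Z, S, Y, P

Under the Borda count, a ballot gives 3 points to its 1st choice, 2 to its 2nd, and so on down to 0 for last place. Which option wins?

Borda scores:
  Y: 5·0 + 12·1 + 2·3 + 8·0 + 13·1 = 31
  Z: 5·3 + 12·2 + 2·2 + 8·2 + 13·3 = 98
  S: 5·2 + 12·0 + 2·0 + 8·3 + 13·2 = 60
  P: 5·1 + 12·3 + 2·1 + 8·1 + 13·0 = 51
Z has the highest total.

Z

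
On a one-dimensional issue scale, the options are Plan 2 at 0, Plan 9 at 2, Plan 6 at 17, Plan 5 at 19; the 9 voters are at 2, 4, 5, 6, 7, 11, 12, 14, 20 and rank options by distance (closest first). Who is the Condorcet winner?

Plan 9

With single-peaked preferences on a line, the Condorcet winner is the candidate closest to the median voter.
The median voter (position 7) is closest to Plan 9 at 2.
Check: Plan 9 vs Plan 6 — voters closer to Plan 9: 5 of 9.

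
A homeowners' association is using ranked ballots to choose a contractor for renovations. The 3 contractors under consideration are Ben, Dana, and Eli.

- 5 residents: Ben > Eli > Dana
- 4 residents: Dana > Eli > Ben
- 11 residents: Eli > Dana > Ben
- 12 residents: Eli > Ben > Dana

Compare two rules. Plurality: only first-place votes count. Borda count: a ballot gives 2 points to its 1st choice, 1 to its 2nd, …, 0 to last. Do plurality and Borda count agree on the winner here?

Yes

Plurality first-place counts: Ben 5, Dana 4, Eli 23 → Eli.
Borda totals: Ben 22, Dana 19, Eli 55 → Eli.
The two rules agree on Eli.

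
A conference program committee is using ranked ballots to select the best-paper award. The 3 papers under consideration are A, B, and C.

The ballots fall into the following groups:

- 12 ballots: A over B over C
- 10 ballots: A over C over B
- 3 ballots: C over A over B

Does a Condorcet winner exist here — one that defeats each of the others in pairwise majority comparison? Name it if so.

A

Head-to-head results (25 voters total):
A vs B: A wins 25–0.
A vs C: A wins 22–3.
B vs C: C wins 13–12.
A beats each rival — B (25–0), C (22–3) — so A is the Condorcet winner.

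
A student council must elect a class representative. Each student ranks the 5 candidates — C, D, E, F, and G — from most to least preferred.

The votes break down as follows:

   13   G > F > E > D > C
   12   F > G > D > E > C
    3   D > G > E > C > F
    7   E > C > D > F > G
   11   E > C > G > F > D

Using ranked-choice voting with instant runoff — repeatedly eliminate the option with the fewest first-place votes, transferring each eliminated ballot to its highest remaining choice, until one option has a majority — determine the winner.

Round 1: E 18, G 13, F 12, D 3, C 0. C has the fewest and is eliminated.
Round 2: E 18, G 13, F 12, D 3. D has the fewest and is eliminated.
Round 3: E 18, G 16, F 12. F has the fewest and is eliminated.
Round 4: G 28, E 18. G has a majority.

G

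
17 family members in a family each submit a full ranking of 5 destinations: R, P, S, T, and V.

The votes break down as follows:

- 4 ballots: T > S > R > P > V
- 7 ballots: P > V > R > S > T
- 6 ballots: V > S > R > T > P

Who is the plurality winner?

P

First-place vote totals:
  R: 0
  P: 7
  S: 0
  T: 4
  V: 6
P has the most first-place votes.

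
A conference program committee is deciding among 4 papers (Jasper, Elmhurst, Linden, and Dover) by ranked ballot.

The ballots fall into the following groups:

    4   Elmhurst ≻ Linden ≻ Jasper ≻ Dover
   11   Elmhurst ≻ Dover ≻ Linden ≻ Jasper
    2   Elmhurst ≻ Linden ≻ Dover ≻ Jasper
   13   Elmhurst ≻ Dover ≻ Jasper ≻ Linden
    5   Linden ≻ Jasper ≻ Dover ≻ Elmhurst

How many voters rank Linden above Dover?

11

Ballots ranking Linden above Dover: 4+2+5 = 11.
Ballots ranking Dover above Linden: 11+13 = 24.
So 11 of 35 voters prefer Linden to Dover.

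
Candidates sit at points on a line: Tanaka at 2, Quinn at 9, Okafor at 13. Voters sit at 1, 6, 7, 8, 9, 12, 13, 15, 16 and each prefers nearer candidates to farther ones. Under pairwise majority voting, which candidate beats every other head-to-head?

With single-peaked preferences on a line, the Condorcet winner is the candidate closest to the median voter.
The median voter (position 9) is closest to Quinn at 9.
Check: Quinn vs Tanaka — voters closer to Quinn: 8 of 9.

Quinn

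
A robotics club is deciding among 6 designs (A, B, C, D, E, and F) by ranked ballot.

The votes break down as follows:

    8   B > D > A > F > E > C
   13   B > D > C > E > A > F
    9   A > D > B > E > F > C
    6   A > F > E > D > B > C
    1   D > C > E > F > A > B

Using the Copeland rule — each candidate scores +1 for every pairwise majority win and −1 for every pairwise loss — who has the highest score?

Pairwise results:
  A vs B: B wins 21–16.
  A vs C: A wins 23–14.
  A vs D: D wins 22–15.
  A vs E: A wins 23–14.
  A vs F: A wins 36–1.
  B vs C: B wins 36–1.
  B vs D: B wins 21–16.
  B vs E: B wins 30–7.
  B vs F: B wins 30–7.
  C vs D: D wins 37–0.
  C vs E: E wins 23–14.
  C vs F: F wins 23–14.
  D vs E: D wins 31–6.
  D vs F: D wins 31–6.
  E vs F: E wins 23–14.
Copeland scores (wins − losses):
  A: 3 − 2 = 1
  B: 5 − 0 = 5
  C: 0 − 5 = -5
  D: 4 − 1 = 3
  E: 2 − 3 = -1
  F: 1 − 4 = -3
B has the best Copeland score.

B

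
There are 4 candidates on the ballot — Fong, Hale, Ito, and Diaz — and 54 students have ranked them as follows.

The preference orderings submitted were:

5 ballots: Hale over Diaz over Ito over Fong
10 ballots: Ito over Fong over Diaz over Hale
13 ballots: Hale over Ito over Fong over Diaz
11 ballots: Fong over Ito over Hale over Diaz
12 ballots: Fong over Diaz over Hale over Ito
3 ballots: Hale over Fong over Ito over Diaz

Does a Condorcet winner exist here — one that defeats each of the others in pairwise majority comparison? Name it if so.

Head-to-head results (54 voters total):
Fong vs Hale: Fong wins 33–21.
Fong vs Ito: Ito wins 28–26.
Fong vs Diaz: Fong wins 49–5.
Hale vs Ito: Hale wins 33–21.
Hale vs Diaz: Hale wins 32–22.
Ito vs Diaz: Ito wins 37–17.
No candidate beats all others: Fong beats Hale beats Ito beats Fong, a majority cycle.

There is no Condorcet winner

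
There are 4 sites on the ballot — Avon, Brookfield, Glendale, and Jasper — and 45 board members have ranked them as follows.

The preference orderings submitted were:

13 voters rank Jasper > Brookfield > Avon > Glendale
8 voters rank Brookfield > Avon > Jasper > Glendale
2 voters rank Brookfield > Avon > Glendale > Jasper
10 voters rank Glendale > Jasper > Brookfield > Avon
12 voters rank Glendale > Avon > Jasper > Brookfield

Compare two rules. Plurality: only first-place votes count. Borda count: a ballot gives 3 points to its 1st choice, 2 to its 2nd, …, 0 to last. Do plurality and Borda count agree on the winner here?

Plurality first-place counts: Avon 0, Brookfield 10, Glendale 22, Jasper 13 → Glendale.
Borda totals: Avon 57, Brookfield 66, Glendale 68, Jasper 79 → Jasper.
The two rules disagree: plurality picks Glendale, Borda picks Jasper.

No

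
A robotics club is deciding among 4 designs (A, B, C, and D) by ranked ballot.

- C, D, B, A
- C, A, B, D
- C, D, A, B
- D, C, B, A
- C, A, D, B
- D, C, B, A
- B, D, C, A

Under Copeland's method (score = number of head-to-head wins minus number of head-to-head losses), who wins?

Pairwise results:
  A vs B: B wins 4–3.
  A vs C: C wins 7–0.
  A vs D: D wins 5–2.
  B vs C: C wins 6–1.
  B vs D: D wins 5–2.
  C vs D: C wins 4–3.
Copeland scores (wins − losses):
  A: 0 − 3 = -3
  B: 1 − 2 = -1
  C: 3 − 0 = 3
  D: 2 − 1 = 1
C has the best Copeland score.

C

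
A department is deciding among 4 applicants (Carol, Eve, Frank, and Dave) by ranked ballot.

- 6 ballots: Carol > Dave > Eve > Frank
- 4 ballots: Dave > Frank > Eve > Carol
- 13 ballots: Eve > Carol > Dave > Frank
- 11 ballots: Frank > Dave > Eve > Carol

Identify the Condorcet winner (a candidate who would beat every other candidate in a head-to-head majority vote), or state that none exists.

Head-to-head results (34 voters total):
Carol vs Eve: Eve wins 28–6.
Carol vs Frank: Carol wins 19–15.
Carol vs Dave: Carol wins 19–15.
Eve vs Frank: Eve wins 19–15.
Eve vs Dave: Dave wins 21–13.
Frank vs Dave: Dave wins 23–11.
No candidate beats all others: Carol beats Dave beats Eve beats Carol, a majority cycle.

None — there is no Condorcet winner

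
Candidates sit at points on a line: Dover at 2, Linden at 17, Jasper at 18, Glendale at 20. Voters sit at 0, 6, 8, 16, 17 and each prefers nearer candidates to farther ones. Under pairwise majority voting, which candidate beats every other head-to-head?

Dover

With single-peaked preferences on a line, the Condorcet winner is the candidate closest to the median voter.
The median voter (position 8) is closest to Dover at 2.
Check: Dover vs Glendale — voters closer to Dover: 3 of 5.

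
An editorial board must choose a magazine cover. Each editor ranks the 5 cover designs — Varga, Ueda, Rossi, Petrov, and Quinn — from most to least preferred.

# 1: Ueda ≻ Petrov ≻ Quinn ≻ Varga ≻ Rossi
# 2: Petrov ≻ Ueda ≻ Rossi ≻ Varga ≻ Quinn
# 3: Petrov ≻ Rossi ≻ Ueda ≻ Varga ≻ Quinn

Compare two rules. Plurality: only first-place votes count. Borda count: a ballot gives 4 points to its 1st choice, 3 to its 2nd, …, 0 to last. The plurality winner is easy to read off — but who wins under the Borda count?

Petrov

Plurality first-place counts: Varga 0, Ueda 1, Rossi 0, Petrov 2, Quinn 0 → Petrov.
Borda totals: Varga 3, Ueda 9, Rossi 5, Petrov 11, Quinn 2 → Petrov.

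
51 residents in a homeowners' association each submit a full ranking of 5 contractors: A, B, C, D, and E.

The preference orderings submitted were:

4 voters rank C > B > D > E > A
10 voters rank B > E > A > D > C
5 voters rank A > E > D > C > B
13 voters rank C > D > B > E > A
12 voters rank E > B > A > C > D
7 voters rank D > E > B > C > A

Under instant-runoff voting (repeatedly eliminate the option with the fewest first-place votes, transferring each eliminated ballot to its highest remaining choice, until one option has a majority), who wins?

E

Round 1: C 17, E 12, B 10, D 7, A 5. A has the fewest and is eliminated.
Round 2: C 17, E 17, B 10, D 7. D has the fewest and is eliminated.
Round 3: E 24, C 17, B 10. B has the fewest and is eliminated.
Round 4: E 34, C 17. E has a majority.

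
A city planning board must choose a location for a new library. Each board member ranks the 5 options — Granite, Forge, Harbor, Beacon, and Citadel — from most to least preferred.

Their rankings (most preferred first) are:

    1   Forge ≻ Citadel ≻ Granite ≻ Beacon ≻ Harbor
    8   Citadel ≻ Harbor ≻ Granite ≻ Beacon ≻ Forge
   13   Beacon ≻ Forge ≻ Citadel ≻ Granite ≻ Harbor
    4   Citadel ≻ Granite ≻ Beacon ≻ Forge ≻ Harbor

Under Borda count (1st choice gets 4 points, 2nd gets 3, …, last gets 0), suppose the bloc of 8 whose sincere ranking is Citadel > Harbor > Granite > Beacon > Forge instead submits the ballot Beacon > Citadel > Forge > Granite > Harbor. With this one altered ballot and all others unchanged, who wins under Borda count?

Beacon

Borda totals with the altered ballot: Granite 35, Forge 63, Harbor 0, Beacon 93, Citadel 69.
The switch changes the winner from Citadel to Beacon.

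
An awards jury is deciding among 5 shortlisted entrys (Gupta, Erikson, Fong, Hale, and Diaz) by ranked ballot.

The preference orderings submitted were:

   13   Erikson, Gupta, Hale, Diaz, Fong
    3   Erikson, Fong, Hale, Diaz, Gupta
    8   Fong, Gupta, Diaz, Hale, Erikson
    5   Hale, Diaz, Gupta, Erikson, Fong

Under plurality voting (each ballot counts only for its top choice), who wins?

Erikson

First-place vote totals:
  Gupta: 0
  Erikson: 16
  Fong: 8
  Hale: 5
  Diaz: 0
Erikson has the most first-place votes.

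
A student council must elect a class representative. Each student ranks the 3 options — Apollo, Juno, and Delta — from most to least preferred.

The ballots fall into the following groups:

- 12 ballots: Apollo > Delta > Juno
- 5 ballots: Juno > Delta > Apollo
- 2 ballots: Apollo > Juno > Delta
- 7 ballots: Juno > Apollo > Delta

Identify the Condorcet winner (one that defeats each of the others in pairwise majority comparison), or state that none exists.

Apollo

Head-to-head results (26 voters total):
Apollo vs Juno: Apollo wins 14–12.
Apollo vs Delta: Apollo wins 21–5.
Juno vs Delta: Juno wins 14–12.
Apollo beats each rival — Juno (14–12), Delta (21–5) — so Apollo is the Condorcet winner.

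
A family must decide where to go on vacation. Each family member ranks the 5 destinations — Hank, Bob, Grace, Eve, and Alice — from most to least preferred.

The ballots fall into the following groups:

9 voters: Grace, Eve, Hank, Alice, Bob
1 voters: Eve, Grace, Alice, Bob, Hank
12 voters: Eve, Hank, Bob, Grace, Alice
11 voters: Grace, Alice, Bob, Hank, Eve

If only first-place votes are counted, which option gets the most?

Grace

First-place vote totals:
  Hank: 0
  Bob: 0
  Grace: 20
  Eve: 13
  Alice: 0
Grace has the most first-place votes.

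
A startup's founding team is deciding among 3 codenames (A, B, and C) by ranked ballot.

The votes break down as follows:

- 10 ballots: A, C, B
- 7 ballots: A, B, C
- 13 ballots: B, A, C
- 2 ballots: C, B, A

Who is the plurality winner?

First-place vote totals:
  A: 17
  B: 13
  C: 2
A has the most first-place votes.

A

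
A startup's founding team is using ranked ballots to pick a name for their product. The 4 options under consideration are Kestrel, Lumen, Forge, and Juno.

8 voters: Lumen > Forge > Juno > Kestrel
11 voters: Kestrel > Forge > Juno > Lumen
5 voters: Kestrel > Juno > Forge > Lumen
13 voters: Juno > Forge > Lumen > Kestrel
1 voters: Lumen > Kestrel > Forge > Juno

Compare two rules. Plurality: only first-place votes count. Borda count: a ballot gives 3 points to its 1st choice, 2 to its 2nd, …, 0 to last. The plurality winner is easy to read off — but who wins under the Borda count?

Forge

Plurality first-place counts: Kestrel 16, Lumen 9, Forge 0, Juno 13 → Kestrel.
Borda totals: Kestrel 50, Lumen 40, Forge 70, Juno 68 → Forge.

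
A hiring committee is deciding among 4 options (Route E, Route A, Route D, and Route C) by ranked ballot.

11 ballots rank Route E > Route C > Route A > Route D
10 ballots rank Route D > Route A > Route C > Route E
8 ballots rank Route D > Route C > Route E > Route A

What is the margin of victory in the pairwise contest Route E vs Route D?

Ballots ranking Route E above Route D: 11.
Ballots ranking Route D above Route E: 10+8 = 18.
Route D wins 18–11, a margin of 7.

7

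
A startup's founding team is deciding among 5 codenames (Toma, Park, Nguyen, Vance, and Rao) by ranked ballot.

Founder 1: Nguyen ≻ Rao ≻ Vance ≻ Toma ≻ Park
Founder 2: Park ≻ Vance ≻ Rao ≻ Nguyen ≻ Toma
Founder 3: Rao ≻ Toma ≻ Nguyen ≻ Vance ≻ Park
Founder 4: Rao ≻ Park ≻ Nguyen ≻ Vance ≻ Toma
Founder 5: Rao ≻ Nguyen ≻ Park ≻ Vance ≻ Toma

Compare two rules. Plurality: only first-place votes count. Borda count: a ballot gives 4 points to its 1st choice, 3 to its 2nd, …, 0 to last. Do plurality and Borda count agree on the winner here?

Plurality first-place counts: Toma 0, Park 1, Nguyen 1, Vance 0, Rao 3 → Rao.
Borda totals: Toma 4, Park 9, Nguyen 12, Vance 8, Rao 17 → Rao.
The two rules agree on Rao.

Yes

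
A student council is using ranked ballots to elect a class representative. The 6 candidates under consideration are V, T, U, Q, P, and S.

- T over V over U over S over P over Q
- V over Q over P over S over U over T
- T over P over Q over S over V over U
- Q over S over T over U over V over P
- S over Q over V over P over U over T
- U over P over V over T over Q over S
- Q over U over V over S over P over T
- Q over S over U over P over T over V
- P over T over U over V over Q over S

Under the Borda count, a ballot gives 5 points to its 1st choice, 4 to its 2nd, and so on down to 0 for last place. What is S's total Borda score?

21

Borda scores:
  V: 4 + 5 + 1 + 1 + 3 + 3 + 3 + 0 + 2 = 22
  T: 5 + 0 + 5 + 3 + 0 + 2 + 0 + 1 + 4 = 20
  U: 3 + 1 + 0 + 2 + 1 + 5 + 4 + 3 + 3 = 22
  Q: 0 + 4 + 3 + 5 + 4 + 1 + 5 + 5 + 1 = 28
  P: 1 + 3 + 4 + 0 + 2 + 4 + 1 + 2 + 5 = 22
  S: 2 + 2 + 2 + 4 + 5 + 0 + 2 + 4 + 0 = 21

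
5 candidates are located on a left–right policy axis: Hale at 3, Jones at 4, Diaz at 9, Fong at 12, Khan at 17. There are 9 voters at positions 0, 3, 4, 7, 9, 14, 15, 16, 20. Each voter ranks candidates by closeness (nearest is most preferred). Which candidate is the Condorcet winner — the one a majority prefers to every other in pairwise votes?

With single-peaked preferences on a line, the Condorcet winner is the candidate closest to the median voter.
The median voter (position 9) is closest to Diaz at 9.
Check: Diaz vs Hale — voters closer to Diaz: 6 of 9.

Diaz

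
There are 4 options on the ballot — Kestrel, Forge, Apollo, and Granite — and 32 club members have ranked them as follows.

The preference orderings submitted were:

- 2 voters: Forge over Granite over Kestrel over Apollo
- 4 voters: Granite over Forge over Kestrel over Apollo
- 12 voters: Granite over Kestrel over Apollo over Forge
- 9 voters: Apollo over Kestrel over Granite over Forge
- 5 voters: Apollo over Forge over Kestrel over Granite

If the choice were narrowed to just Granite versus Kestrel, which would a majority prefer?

Ballots ranking Granite above Kestrel: 2+4+12 = 18.
Ballots ranking Kestrel above Granite: 9+5 = 14.
Granite wins the head-to-head, 18–14.

Granite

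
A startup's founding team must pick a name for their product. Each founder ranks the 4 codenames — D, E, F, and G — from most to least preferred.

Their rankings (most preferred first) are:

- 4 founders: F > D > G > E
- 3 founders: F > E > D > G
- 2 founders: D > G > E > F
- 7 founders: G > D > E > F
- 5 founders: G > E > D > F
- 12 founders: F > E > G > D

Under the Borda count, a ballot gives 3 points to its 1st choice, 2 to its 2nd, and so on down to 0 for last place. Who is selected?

F

Borda scores:
  D: 4·2 + 3·1 + 2·3 + 7·2 + 5·1 + 12·0 = 36
  E: 4·0 + 3·2 + 2·1 + 7·1 + 5·2 + 12·2 = 49
  F: 4·3 + 3·3 + 2·0 + 7·0 + 5·0 + 12·3 = 57
  G: 4·1 + 3·0 + 2·2 + 7·3 + 5·3 + 12·1 = 56
F has the highest total.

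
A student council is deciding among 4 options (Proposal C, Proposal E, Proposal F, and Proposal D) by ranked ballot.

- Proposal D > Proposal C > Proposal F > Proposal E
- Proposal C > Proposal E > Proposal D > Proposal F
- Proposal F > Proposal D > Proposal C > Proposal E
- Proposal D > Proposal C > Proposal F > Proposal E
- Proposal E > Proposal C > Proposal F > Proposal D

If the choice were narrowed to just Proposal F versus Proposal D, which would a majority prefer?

Proposal D

Ballots ranking Proposal F above Proposal D: 2.
Ballots ranking Proposal D above Proposal F: 3.
Proposal D wins the head-to-head, 3–2.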